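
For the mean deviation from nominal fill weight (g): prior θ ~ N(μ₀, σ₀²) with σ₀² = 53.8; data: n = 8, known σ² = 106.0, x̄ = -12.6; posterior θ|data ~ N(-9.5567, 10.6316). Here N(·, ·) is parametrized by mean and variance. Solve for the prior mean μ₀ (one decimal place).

The posterior mean is a precision-weighted average: μ_n = (τ₀μ₀ + τ_data·x̄)/(τ₀+τ_data), with τ₀=1/σ₀² and τ_data=n/σ².
Here τ₀ = 1/53.8 = 0.018587 and τ_data = 8/106.0 = 0.075472, so τ_n = 0.094059.
Rearranging for μ₀: μ₀ = (μ_n·τ_n − τ_data·x̄)/τ₀ = (-9.5567·0.094059 − 0.075472·-12.6) / 0.018587 = 0.052054/0.018587 ≈ 2.8.

μ₀ = 2.8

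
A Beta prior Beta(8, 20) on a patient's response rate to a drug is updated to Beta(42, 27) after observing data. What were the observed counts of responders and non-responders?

34 responders and 7 non-responders

Under Beta–binomial conjugacy the posterior parameters are (α+s, β+f).
Match parameters: s=42−8=34, f=27−20=7.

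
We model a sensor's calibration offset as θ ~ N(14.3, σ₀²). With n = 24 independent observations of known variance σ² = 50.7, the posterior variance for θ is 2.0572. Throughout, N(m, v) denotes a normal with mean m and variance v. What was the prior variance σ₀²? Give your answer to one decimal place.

σ₀² = 78.6

Posterior precision equals prior precision plus data precision: 1/σ_n² = 1/σ₀² + n/σ².
So 1/σ₀² = 1/2.0572 − 24/50.7 = 0.486098 − 0.473373 = 0.012725.
Hence σ₀² = 1/0.012725 ≈ 78.6.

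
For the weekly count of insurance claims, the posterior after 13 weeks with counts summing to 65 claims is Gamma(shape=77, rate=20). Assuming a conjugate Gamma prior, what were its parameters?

Gamma–Poisson conjugacy: posterior shape = α + Σxᵢ, posterior rate = β + n.
So α = 77 − 65 = 12 and β = 20 − 13 = 7.

Gamma(shape=12, rate=7)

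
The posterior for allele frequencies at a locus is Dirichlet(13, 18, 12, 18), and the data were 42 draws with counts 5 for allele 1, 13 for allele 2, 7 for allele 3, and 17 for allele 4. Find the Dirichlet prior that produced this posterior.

Dirichlet(8, 5, 5, 1)

For a Dirichlet(α) prior with multinomial counts c, the posterior is Dirichlet(α + c) componentwise.
Subtract each count from the matching posterior parameter: 13−5=8, 18−13=5, 12−7=5, 18−17=1.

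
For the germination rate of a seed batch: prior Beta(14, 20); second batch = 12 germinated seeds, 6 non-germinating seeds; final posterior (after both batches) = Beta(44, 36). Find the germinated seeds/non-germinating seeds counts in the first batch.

18 germinated seeds and 10 non-germinating seeds

Sequential conjugate updates are equivalent to a single update on the pooled data, so total successes = posterior α − prior α and total failures = posterior β − prior β.
Total across both batches: 44−14=30 germinated seeds, 36−20=16 non-germinating seeds.
Subtract the second batch: 30−12=18 germinated seeds and 16−6=10 non-germinating seeds.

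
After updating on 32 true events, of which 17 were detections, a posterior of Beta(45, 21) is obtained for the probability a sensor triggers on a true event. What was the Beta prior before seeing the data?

Under Beta–binomial conjugacy the posterior parameters are (α+s, β+f).
Subtract the data counts: 45−17=28, 21−15=6.

Beta(28, 6)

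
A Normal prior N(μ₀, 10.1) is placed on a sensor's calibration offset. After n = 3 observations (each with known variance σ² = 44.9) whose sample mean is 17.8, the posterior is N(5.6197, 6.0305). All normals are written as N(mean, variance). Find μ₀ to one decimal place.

μ₀ = -2.6

The posterior mean is a precision-weighted average: μ_n = (τ₀μ₀ + τ_data·x̄)/(τ₀+τ_data), with τ₀=1/σ₀² and τ_data=n/σ².
Here τ₀ = 1/10.1 = 0.099010 and τ_data = 3/44.9 = 0.066815, so τ_n = 0.165825.
Rearranging for μ₀: μ₀ = (μ_n·τ_n − τ_data·x̄)/τ₀ = (5.6197·0.165825 − 0.066815·17.8) / 0.099010 = -0.257420/0.099010 ≈ -2.6.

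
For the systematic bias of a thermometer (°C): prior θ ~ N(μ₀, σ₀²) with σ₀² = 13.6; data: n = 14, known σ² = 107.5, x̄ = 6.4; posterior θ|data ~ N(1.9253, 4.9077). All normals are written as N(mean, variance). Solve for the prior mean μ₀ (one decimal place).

With known observation variance, the Normal–Normal posterior has precision τ_n = τ₀ + n/σ² and mean μ_n = (τ₀μ₀ + (n/σ²)x̄)/τ_n.
Here τ₀ = 1/13.6 = 0.073529 and τ_data = 14/107.5 = 0.130233, so τ_n = 0.203762.
Rearranging for μ₀: μ₀ = (μ_n·τ_n − τ_data·x̄)/τ₀ = (1.9253·0.203762 − 0.130233·6.4) / 0.073529 = -0.441188/0.073529 ≈ -6.0.

μ₀ = -6.0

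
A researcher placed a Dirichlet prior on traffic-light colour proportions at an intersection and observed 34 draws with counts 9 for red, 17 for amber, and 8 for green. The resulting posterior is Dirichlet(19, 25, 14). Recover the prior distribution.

Dirichlet(10, 8, 6)

For a Dirichlet(α) prior with multinomial counts c, the posterior is Dirichlet(α + c) componentwise.
Subtract each count from the matching posterior parameter: 19−9=10, 25−17=8, 14−8=6.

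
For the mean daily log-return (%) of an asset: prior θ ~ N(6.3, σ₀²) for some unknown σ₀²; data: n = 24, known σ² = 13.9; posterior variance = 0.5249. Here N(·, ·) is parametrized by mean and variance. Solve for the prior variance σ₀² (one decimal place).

For the Normal–Normal model with known σ², precisions add: τ_n = τ₀ + n/σ².
So 1/σ₀² = 1/0.5249 − 24/13.9 = 1.905125 − 1.726619 = 0.178506.
Hence σ₀² = 1/0.178506 ≈ 5.6.

σ₀² = 5.6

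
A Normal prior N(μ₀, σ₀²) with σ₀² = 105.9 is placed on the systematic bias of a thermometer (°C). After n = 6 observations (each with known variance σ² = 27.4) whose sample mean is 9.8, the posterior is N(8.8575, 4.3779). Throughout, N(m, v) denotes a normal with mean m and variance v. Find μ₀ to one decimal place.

The posterior mean is a precision-weighted average: μ_n = (τ₀μ₀ + τ_data·x̄)/(τ₀+τ_data), with τ₀=1/σ₀² and τ_data=n/σ².
Here τ₀ = 1/105.9 = 0.009443 and τ_data = 6/27.4 = 0.218978, so τ_n = 0.228421.
Rearranging for μ₀: μ₀ = (μ_n·τ_n − τ_data·x̄)/τ₀ = (8.8575·0.228421 − 0.218978·9.8) / 0.009443 = -0.122745/0.009443 ≈ -13.0.

μ₀ = -13.0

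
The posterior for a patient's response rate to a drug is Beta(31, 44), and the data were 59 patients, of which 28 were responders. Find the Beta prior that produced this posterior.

Beta(3, 13)

Under Beta–binomial conjugacy the posterior parameters are (a+s, b+f).
So a = 31 − 28 = 3 and b = 44 − 31 = 13.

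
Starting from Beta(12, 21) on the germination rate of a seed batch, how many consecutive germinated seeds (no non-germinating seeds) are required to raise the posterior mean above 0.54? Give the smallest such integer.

After k germinated seeds and 0 non-germinating seeds the posterior is Beta(12+k, 21), with mean (12+k)/(12+21+k).
Set (12+k)/(33+k) > 0.54 and solve: k > (0.54·33 − 12)/(1 − 0.54) = 12.652.
The smallest integer exceeding 12.652 is 13.

k = 13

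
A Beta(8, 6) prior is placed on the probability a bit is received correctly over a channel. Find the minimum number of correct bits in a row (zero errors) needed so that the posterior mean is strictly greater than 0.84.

k = 24

After k correct bits and 0 errors the posterior is Beta(8+k, 6), with mean (8+k)/(8+6+k).
Set (8+k)/(14+k) > 0.84 and solve: k > (0.84·14 − 8)/(1 − 0.84) = 23.500.
The smallest integer exceeding 23.500 is 24.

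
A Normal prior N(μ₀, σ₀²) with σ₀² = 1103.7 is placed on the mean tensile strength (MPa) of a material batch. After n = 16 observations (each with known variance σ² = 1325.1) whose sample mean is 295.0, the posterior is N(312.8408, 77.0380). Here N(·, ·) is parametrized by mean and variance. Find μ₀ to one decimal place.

The posterior mean is a precision-weighted average: μ_n = (τ₀μ₀ + τ_data·x̄)/(τ₀+τ_data), with τ₀=1/σ₀² and τ_data=n/σ².
Here τ₀ = 1/1103.7 = 0.000906 and τ_data = 16/1325.1 = 0.012075, so τ_n = 0.012981.
Rearranging for μ₀: μ₀ = (μ_n·τ_n − τ_data·x̄)/τ₀ = (312.8408·0.012981 − 0.012075·295.0) / 0.000906 = 0.498861/0.000906 ≈ 550.6.

μ₀ = 550.6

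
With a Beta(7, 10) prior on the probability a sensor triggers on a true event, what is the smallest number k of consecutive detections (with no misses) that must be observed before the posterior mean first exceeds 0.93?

k = 126

After k detections and 0 misses the posterior is Beta(7+k, 10), with mean (7+k)/(7+10+k).
Set (7+k)/(17+k) > 0.93 and solve: k > (0.93·17 − 7)/(1 − 0.93) = 125.857.
The smallest integer exceeding 125.857 is 126, and checking k=126: (133)/(143) = 0.9301 > 0.93.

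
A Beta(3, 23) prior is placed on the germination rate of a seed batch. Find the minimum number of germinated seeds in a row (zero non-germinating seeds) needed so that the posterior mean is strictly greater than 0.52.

After k germinated seeds and 0 non-germinating seeds the posterior is Beta(3+k, 23), with mean (3+k)/(3+23+k).
Set (3+k)/(26+k) > 0.52 and solve: k > (0.52·26 − 3)/(1 − 0.52) = 21.917.
The smallest integer exceeding 21.917 is 22.

k = 22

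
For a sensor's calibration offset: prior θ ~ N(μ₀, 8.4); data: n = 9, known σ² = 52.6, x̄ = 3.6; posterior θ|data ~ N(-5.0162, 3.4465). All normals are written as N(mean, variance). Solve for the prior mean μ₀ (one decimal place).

μ₀ = -17.4

The posterior mean is a precision-weighted average: μ_n = (τ₀μ₀ + τ_data·x̄)/(τ₀+τ_data), with τ₀=1/σ₀² and τ_data=n/σ².
Here τ₀ = 1/8.4 = 0.119048 and τ_data = 9/52.6 = 0.171103, so τ_n = 0.290151.
Rearranging for μ₀: μ₀ = (μ_n·τ_n − τ_data·x̄)/τ₀ = (-5.0162·0.290151 − 0.171103·3.6) / 0.119048 = -2.071426/0.119048 ≈ -17.4.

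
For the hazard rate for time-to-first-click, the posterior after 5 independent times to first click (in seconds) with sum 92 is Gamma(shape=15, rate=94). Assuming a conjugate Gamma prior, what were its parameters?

Gamma(shape=10, rate=2)

Gamma–exponential conjugacy: posterior shape = α + n, posterior rate = β + Σtᵢ.
So α = 15 − 5 = 10 and β = 94 − 92 = 2.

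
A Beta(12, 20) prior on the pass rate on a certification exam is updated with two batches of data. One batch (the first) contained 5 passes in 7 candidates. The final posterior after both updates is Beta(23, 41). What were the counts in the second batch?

Because Beta–binomial updating is additive in the counts, the combined data contributed (α_post−α_prior, β_post−β_prior) successes and failures.
Total across both batches: 23−12=11 passes, 41−20=21 failures.
Subtract the first batch: 11−5=6 passes and 21−2=19 failures.

6 passes and 19 failures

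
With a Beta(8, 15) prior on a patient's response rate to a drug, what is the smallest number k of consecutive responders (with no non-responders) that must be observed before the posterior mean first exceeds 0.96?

k = 353

After k responders and 0 non-responders the posterior is Beta(8+k, 15), with mean (8+k)/(8+15+k).
Set (8+k)/(23+k) > 0.96 and solve: k > (0.96·23 − 8)/(1 − 0.96) = 352.000.
The smallest integer exceeding 352.000 is 353, and checking k=353: (361)/(376) = 0.9601 > 0.96.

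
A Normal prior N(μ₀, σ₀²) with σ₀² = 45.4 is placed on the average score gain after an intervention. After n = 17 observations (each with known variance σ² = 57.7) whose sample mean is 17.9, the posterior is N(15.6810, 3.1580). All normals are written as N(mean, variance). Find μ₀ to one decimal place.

μ₀ = -14.0

The posterior mean is a precision-weighted average: μ_n = (τ₀μ₀ + τ_data·x̄)/(τ₀+τ_data), with τ₀=1/σ₀² and τ_data=n/σ².
Here τ₀ = 1/45.4 = 0.022026 and τ_data = 17/57.7 = 0.294627, so τ_n = 0.316653.
Rearranging for μ₀: μ₀ = (μ_n·τ_n − τ_data·x̄)/τ₀ = (15.6810·0.316653 − 0.294627·17.9) / 0.022026 = -0.308388/0.022026 ≈ -14.0.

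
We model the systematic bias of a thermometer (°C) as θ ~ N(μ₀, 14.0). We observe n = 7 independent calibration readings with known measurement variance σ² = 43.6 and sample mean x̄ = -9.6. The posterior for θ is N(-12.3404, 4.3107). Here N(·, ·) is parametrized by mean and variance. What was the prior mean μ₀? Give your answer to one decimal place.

μ₀ = -18.5

With known observation variance, the Normal–Normal posterior has precision τ_n = τ₀ + n/σ² and mean μ_n = (τ₀μ₀ + (n/σ²)x̄)/τ_n.
Here τ₀ = 1/14.0 = 0.071429 and τ_data = 7/43.6 = 0.160550, so τ_n = 0.231979.
Rearranging for μ₀: μ₀ = (μ_n·τ_n − τ_data·x̄)/τ₀ = (-12.3404·0.231979 − 0.160550·-9.6) / 0.071429 = -1.321434/0.071429 ≈ -18.5.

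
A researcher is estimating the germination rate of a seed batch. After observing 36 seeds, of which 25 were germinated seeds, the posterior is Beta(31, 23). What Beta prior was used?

Beta(6, 12)

Beta is conjugate to the binomial likelihood: posterior = Beta(a+s, b+f).
So a = 31 − 25 = 6 and b = 23 − 11 = 12.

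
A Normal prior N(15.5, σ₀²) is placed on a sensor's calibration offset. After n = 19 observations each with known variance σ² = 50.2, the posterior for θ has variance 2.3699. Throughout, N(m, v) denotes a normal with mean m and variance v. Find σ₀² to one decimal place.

For the Normal–Normal model with known σ², precisions add: τ_n = τ₀ + n/σ².
So 1/σ₀² = 1/2.3699 − 19/50.2 = 0.421959 − 0.378486 = 0.043473.
Hence σ₀² = 1/0.043473 ≈ 23.0.

σ₀² = 23.0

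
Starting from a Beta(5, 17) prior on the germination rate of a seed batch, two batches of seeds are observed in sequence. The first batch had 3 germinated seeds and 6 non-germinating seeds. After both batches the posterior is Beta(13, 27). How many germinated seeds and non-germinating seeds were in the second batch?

5 germinated seeds and 4 non-germinating seeds

Because Beta–binomial updating is additive in the counts, the combined data contributed (α_post−α_prior, β_post−β_prior) successes and failures.
Total across both batches: 13−5=8 germinated seeds, 27−17=10 non-germinating seeds.
Subtract the first batch: 8−3=5 germinated seeds and 10−6=4 non-germinating seeds.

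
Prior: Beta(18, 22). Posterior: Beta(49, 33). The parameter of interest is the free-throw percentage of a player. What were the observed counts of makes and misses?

A Beta(a, b) prior with s successes and f failures in binomial data gives a Beta(a+s, b+f) posterior.
So s = 49 − 18 = 31 and f = 33 − 22 = 11.

31 makes and 11 misses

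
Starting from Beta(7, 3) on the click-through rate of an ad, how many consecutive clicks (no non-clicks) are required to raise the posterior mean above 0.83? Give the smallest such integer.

After k clicks and 0 non-clicks the posterior is Beta(7+k, 3), with mean (7+k)/(7+3+k).
Set (7+k)/(10+k) > 0.83 and solve: k > (0.83·10 − 7)/(1 − 0.83) = 7.647.
The smallest integer exceeding 7.647 is 8, and checking k=8: (15)/(18) = 0.8333 > 0.83.

k = 8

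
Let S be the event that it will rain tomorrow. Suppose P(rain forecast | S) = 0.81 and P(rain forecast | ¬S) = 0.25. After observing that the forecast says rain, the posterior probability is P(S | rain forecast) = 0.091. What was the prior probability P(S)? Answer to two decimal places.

In odds form, posterior odds = prior odds × likelihood ratio, so prior odds = posterior odds ÷ LR.
Posterior odds = 0.091/(1−0.091) = 0.1001. LR = 0.81/0.25 = 3.2400.
Prior odds = 0.1001/3.2400 = 0.0309, so P(S) = 0.0309/(1+0.0309) ≈ 0.03.

P(S) = 0.03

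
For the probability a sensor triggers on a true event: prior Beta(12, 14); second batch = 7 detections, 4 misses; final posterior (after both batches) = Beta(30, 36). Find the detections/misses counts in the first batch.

Because Beta–binomial updating is additive in the counts, the combined data contributed (α_post−α_prior, β_post−β_prior) successes and failures.
Total across both batches: 30−12=18 detections, 36−14=22 misses.
Subtract the second batch: 18−7=11 detections and 22−4=18 misses.

11 detections and 18 misses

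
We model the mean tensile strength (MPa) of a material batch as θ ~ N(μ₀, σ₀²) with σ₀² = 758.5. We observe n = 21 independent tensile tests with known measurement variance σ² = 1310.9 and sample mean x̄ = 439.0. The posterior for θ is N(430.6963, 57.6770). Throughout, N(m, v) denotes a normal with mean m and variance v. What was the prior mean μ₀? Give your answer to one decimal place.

The posterior mean is a precision-weighted average: μ_n = (τ₀μ₀ + τ_data·x̄)/(τ₀+τ_data), with τ₀=1/σ₀² and τ_data=n/σ².
Here τ₀ = 1/758.5 = 0.001318 and τ_data = 21/1310.9 = 0.016020, so τ_n = 0.017338.
Rearranging for μ₀: μ₀ = (μ_n·τ_n − τ_data·x̄)/τ₀ = (430.6963·0.017338 − 0.016020·439.0) / 0.001318 = 0.434632/0.001318 ≈ 329.8.

μ₀ = 329.8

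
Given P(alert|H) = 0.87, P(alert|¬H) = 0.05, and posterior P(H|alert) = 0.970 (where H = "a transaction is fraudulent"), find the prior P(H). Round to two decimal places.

P(H) = 0.65

In odds form, posterior odds = prior odds × likelihood ratio, so prior odds = posterior odds ÷ LR.
Posterior odds = 0.970/(1−0.970) = 32.3333. LR = 0.87/0.05 = 17.4000.
Prior odds = 32.3333/17.4000 = 1.8582, so P(H) = 1.8582/(1+1.8582) ≈ 0.65.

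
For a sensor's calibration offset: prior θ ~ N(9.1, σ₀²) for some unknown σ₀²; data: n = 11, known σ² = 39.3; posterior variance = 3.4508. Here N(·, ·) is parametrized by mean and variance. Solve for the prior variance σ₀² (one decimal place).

σ₀² = 101.1

Posterior precision equals prior precision plus data precision: 1/σ_n² = 1/σ₀² + n/σ².
So 1/σ₀² = 1/3.4508 − 11/39.3 = 0.289788 − 0.279898 = 0.009890.
Hence σ₀² = 1/0.009890 ≈ 101.1.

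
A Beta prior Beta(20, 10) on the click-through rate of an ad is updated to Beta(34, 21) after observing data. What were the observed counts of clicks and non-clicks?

14 clicks and 11 non-clicks

Under Beta–binomial conjugacy the posterior parameters are (α+s, β+f).
So s = 34 − 20 = 14 and f = 21 − 10 = 11.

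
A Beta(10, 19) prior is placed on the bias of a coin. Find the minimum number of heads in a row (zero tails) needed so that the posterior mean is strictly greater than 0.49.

k = 9

After k heads and 0 tails the posterior is Beta(10+k, 19), with mean (10+k)/(10+19+k).
Set (10+k)/(29+k) > 0.49 and solve: k > (0.49·29 − 10)/(1 − 0.49) = 8.255.
The smallest integer exceeding 8.255 is 9, and checking k=9: (19)/(38) = 0.5000 > 0.49.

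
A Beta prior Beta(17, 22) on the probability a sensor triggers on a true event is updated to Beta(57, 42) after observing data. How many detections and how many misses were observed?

Under Beta–binomial conjugacy the posterior parameters are (α+s, β+f).
So s = 57 − 17 = 40 and f = 42 − 22 = 20.

40 detections and 20 misses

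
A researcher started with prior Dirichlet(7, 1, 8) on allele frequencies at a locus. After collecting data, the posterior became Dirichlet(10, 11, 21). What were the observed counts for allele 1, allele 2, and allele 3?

For a Dirichlet(α) prior with multinomial counts c, the posterior is Dirichlet(α + c) componentwise.
Counts are posterior − prior componentwise: 10−7=3, 11−1=10, 21−8=13.

counts (3, 10, 13)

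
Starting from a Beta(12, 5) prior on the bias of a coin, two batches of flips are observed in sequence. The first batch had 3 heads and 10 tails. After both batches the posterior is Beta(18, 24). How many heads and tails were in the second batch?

3 heads and 9 tails

Because Beta–binomial updating is additive in the counts, the combined data contributed (α_post−α_prior, β_post−β_prior) successes and failures.
Total across both batches: 18−12=6 heads, 24−5=19 tails.
Subtract the first batch: 6−3=3 heads and 19−10=9 tails.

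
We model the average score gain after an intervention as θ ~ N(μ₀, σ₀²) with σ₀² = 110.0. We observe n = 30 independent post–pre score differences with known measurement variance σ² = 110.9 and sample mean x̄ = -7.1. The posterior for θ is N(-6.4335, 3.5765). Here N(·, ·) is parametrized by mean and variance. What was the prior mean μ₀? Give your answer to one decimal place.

With known observation variance, the Normal–Normal posterior has precision τ_n = τ₀ + n/σ² and mean μ_n = (τ₀μ₀ + (n/σ²)x̄)/τ_n.
Here τ₀ = 1/110.0 = 0.009091 and τ_data = 30/110.9 = 0.270514, so τ_n = 0.279605.
Rearranging for μ₀: μ₀ = (μ_n·τ_n − τ_data·x̄)/τ₀ = (-6.4335·0.279605 − 0.270514·-7.1) / 0.009091 = 0.121811/0.009091 ≈ 13.4.

μ₀ = 13.4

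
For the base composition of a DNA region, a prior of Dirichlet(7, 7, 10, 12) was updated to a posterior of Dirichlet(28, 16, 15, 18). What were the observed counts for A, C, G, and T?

counts (21, 9, 5, 6)

For a Dirichlet(α) prior with multinomial counts c, the posterior is Dirichlet(α + c) componentwise.
Counts are posterior − prior componentwise: 28−7=21, 16−7=9, 15−10=5, 18−12=6.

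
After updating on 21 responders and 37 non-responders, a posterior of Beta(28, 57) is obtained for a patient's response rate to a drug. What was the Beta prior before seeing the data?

Beta(7, 20)

A Beta(a, b) prior with s successes and f failures in binomial data gives a Beta(a+s, b+f) posterior.
So a = 28 − 21 = 7 and b = 57 − 37 = 20.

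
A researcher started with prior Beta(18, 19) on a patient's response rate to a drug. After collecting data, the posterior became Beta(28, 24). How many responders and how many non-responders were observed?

Beta is conjugate to the binomial likelihood: posterior = Beta(a+s, b+f).
Match parameters: s=28−18=10, f=24−19=5.

10 responders and 5 non-responders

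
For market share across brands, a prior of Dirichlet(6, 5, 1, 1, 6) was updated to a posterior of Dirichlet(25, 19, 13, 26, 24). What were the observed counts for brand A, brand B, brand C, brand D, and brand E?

counts (19, 14, 12, 25, 18)

For a Dirichlet(α) prior with multinomial counts c, the posterior is Dirichlet(α + c) componentwise.
Counts are posterior − prior componentwise: 25−6=19, 19−5=14, 13−1=12, 26−1=25, 24−6=18.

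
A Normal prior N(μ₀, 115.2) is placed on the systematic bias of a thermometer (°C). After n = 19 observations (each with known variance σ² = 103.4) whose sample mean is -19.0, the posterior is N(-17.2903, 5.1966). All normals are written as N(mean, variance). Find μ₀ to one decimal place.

μ₀ = 18.9

The posterior mean is a precision-weighted average: μ_n = (τ₀μ₀ + τ_data·x̄)/(τ₀+τ_data), with τ₀=1/σ₀² and τ_data=n/σ².
Here τ₀ = 1/115.2 = 0.008681 and τ_data = 19/103.4 = 0.183752, so τ_n = 0.192433.
Rearranging for μ₀: μ₀ = (μ_n·τ_n − τ_data·x̄)/τ₀ = (-17.2903·0.192433 − 0.183752·-19.0) / 0.008681 = 0.164064/0.008681 ≈ 18.9.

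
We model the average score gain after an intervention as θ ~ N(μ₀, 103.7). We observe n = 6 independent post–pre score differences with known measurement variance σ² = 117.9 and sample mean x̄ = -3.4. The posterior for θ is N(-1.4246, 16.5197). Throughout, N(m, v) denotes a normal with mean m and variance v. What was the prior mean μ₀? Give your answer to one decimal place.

With known observation variance, the Normal–Normal posterior has precision τ_n = τ₀ + n/σ² and mean μ_n = (τ₀μ₀ + (n/σ²)x̄)/τ_n.
Here τ₀ = 1/103.7 = 0.009643 and τ_data = 6/117.9 = 0.050891, so τ_n = 0.060534.
Rearranging for μ₀: μ₀ = (μ_n·τ_n − τ_data·x̄)/τ₀ = (-1.4246·0.060534 − 0.050891·-3.4) / 0.009643 = 0.086793/0.009643 ≈ 9.0.

μ₀ = 9.0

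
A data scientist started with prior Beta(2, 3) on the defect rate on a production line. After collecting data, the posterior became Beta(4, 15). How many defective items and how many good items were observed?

2 defective items and 12 good items

Under Beta–binomial conjugacy the posterior parameters are (α+s, β+f).
So s = 4 − 2 = 2 and f = 15 − 3 = 12.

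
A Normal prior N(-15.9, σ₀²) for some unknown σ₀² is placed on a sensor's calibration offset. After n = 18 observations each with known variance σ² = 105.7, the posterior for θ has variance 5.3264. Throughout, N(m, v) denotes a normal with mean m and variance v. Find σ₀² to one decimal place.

σ₀² = 57.3

For the Normal–Normal model with known σ², precisions add: τ_n = τ₀ + n/σ².
So 1/σ₀² = 1/5.3264 − 18/105.7 = 0.187744 − 0.170293 = 0.017451.
Hence σ₀² = 1/0.017451 ≈ 57.3.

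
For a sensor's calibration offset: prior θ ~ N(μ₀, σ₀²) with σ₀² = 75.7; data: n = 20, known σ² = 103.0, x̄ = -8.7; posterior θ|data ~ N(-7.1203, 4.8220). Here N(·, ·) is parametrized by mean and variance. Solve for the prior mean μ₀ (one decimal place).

With known observation variance, the Normal–Normal posterior has precision τ_n = τ₀ + n/σ² and mean μ_n = (τ₀μ₀ + (n/σ²)x̄)/τ_n.
Here τ₀ = 1/75.7 = 0.013210 and τ_data = 20/103.0 = 0.194175, so τ_n = 0.207385.
Rearranging for μ₀: μ₀ = (μ_n·τ_n − τ_data·x̄)/τ₀ = (-7.1203·0.207385 − 0.194175·-8.7) / 0.013210 = 0.212679/0.013210 ≈ 16.1.

μ₀ = 16.1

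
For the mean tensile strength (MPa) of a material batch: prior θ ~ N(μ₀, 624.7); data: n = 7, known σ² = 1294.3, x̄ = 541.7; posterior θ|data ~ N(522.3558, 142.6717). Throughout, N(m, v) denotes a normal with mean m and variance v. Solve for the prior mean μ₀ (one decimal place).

The posterior mean is a precision-weighted average: μ_n = (τ₀μ₀ + τ_data·x̄)/(τ₀+τ_data), with τ₀=1/σ₀² and τ_data=n/σ².
Here τ₀ = 1/624.7 = 0.001601 and τ_data = 7/1294.3 = 0.005408, so τ_n = 0.007009.
Rearranging for μ₀: μ₀ = (μ_n·τ_n − τ_data·x̄)/τ₀ = (522.3558·0.007009 − 0.005408·541.7) / 0.001601 = 0.731678/0.001601 ≈ 457.0.

μ₀ = 457.0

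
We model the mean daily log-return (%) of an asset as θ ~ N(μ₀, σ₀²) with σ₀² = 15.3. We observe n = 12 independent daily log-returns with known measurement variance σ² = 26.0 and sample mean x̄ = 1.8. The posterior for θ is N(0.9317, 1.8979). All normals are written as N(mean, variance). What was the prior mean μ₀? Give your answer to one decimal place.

The posterior mean is a precision-weighted average: μ_n = (τ₀μ₀ + τ_data·x̄)/(τ₀+τ_data), with τ₀=1/σ₀² and τ_data=n/σ².
Here τ₀ = 1/15.3 = 0.065359 and τ_data = 12/26.0 = 0.461538, so τ_n = 0.526897.
Rearranging for μ₀: μ₀ = (μ_n·τ_n − τ_data·x̄)/τ₀ = (0.9317·0.526897 − 0.461538·1.8) / 0.065359 = -0.339858/0.065359 ≈ -5.2.

μ₀ = -5.2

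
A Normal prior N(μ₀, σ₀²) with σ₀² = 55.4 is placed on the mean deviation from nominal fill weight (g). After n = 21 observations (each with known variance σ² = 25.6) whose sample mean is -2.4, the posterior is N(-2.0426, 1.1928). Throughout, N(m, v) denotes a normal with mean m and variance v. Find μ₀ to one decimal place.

μ₀ = 14.2

The posterior mean is a precision-weighted average: μ_n = (τ₀μ₀ + τ_data·x̄)/(τ₀+τ_data), with τ₀=1/σ₀² and τ_data=n/σ².
Here τ₀ = 1/55.4 = 0.018051 and τ_data = 21/25.6 = 0.820312, so τ_n = 0.838363.
Rearranging for μ₀: μ₀ = (μ_n·τ_n − τ_data·x̄)/τ₀ = (-2.0426·0.838363 − 0.820312·-2.4) / 0.018051 = 0.256309/0.018051 ≈ 14.2.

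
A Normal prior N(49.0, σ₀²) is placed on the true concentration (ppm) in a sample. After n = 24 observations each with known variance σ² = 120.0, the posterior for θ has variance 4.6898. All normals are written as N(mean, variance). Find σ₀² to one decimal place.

σ₀² = 75.6

For the Normal–Normal model with known σ², precisions add: τ_n = τ₀ + n/σ².
So 1/σ₀² = 1/4.6898 − 24/120.0 = 0.213229 − 0.200000 = 0.013229.
Hence σ₀² = 1/0.013229 ≈ 75.6.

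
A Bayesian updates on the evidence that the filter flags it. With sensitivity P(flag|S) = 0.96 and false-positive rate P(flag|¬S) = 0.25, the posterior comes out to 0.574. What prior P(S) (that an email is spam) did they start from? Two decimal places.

In odds form, posterior odds = prior odds × likelihood ratio, so prior odds = posterior odds ÷ LR.
Posterior odds = 0.574/(1−0.574) = 1.3474. LR = 0.96/0.25 = 3.8400.
Prior odds = 1.3474/3.8400 = 0.3509, so P(S) = 0.3509/(1+0.3509) ≈ 0.26.

P(S) = 0.26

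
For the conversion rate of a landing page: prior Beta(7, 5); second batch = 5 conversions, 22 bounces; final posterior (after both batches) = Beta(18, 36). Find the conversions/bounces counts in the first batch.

Sequential conjugate updates are equivalent to a single update on the pooled data, so total successes = posterior α − prior α and total failures = posterior β − prior β.
Total across both batches: 18−7=11 conversions, 36−5=31 bounces.
Subtract the second batch: 11−5=6 conversions and 31−22=9 bounces.

6 conversions and 9 bounces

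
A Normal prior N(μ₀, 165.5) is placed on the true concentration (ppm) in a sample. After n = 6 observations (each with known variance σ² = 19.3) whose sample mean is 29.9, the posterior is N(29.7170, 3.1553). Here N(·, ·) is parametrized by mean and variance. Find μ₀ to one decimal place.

μ₀ = 20.3

With known observation variance, the Normal–Normal posterior has precision τ_n = τ₀ + n/σ² and mean μ_n = (τ₀μ₀ + (n/σ²)x̄)/τ_n.
Here τ₀ = 1/165.5 = 0.006042 and τ_data = 6/19.3 = 0.310881, so τ_n = 0.316923.
Rearranging for μ₀: μ₀ = (μ_n·τ_n − τ_data·x̄)/τ₀ = (29.7170·0.316923 − 0.310881·29.9) / 0.006042 = 0.122659/0.006042 ≈ 20.3.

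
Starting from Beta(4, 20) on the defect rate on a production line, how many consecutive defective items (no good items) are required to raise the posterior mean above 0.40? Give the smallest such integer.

k = 10

After k defective items and 0 good items the posterior is Beta(4+k, 20), with mean (4+k)/(4+20+k).
Set (4+k)/(24+k) > 0.40 and solve: k > (0.40·24 − 4)/(1 − 0.40) = 9.333.
The smallest integer exceeding 9.333 is 10, and checking k=10: (14)/(34) = 0.4118 > 0.40.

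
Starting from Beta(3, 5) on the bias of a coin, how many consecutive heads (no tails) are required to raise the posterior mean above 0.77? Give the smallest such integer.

k = 14

After k heads and 0 tails the posterior is Beta(3+k, 5), with mean (3+k)/(3+5+k).
Set (3+k)/(8+k) > 0.77 and solve: k > (0.77·8 − 3)/(1 − 0.77) = 13.739.
The smallest integer exceeding 13.739 is 14.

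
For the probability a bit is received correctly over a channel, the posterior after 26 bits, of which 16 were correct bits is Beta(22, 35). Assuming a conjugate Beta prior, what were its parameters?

Beta is conjugate to the binomial likelihood: posterior = Beta(α+s, β+f).
So α = 22 − 16 = 6 and β = 35 − 10 = 25.

Beta(6, 25)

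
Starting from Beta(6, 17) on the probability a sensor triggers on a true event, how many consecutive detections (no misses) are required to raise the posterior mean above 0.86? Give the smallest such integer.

k = 99

After k detections and 0 misses the posterior is Beta(6+k, 17), with mean (6+k)/(6+17+k).
Set (6+k)/(23+k) > 0.86 and solve: k > (0.86·23 − 6)/(1 − 0.86) = 98.429.
The smallest integer exceeding 98.429 is 99.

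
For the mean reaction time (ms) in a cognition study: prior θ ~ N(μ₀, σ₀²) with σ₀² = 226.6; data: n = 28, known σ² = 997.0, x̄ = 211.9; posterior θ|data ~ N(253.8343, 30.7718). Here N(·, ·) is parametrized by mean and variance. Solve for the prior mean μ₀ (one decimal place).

μ₀ = 520.7

With known observation variance, the Normal–Normal posterior has precision τ_n = τ₀ + n/σ² and mean μ_n = (τ₀μ₀ + (n/σ²)x̄)/τ_n.
Here τ₀ = 1/226.6 = 0.004413 and τ_data = 28/997.0 = 0.028084, so τ_n = 0.032497.
Rearranging for μ₀: μ₀ = (μ_n·τ_n − τ_data·x̄)/τ₀ = (253.8343·0.032497 − 0.028084·211.9) / 0.004413 = 2.297854/0.004413 ≈ 520.7.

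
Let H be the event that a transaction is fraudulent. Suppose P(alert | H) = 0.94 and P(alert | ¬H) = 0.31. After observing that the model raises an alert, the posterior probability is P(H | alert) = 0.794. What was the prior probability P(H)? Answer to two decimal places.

P(H) = 0.56

Bayes' rule in odds form gives O(H|E) = O(H)·[P(E|H)/P(E|¬H)], hence O(H) = O(H|E)/LR.
Posterior odds = 0.794/(1−0.794) = 3.8544. LR = 0.94/0.31 = 3.0323.
Prior odds = 3.8544/3.0323 = 1.2711, so P(H) = 1.2711/(1+1.2711) ≈ 0.56.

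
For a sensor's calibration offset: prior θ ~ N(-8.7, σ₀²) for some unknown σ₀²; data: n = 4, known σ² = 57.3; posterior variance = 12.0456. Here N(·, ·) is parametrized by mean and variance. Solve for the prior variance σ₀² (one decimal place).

For the Normal–Normal model with known σ², precisions add: τ_n = τ₀ + n/σ².
So 1/σ₀² = 1/12.0456 − 4/57.3 = 0.083018 − 0.069808 = 0.013210.
Hence σ₀² = 1/0.013210 ≈ 75.7.

σ₀² = 75.7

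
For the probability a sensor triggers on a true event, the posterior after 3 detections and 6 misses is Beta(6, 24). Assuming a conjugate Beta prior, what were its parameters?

Beta(3, 18)

A Beta(a, b) prior with s successes and f failures in binomial data gives a Beta(a+s, b+f) posterior.
So a = 6 − 3 = 3 and b = 24 − 6 = 18.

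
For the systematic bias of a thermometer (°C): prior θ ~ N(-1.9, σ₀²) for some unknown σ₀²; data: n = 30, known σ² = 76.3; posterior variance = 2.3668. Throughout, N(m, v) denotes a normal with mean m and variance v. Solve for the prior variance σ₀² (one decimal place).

Posterior precision equals prior precision plus data precision: 1/σ_n² = 1/σ₀² + n/σ².
So 1/σ₀² = 1/2.3668 − 30/76.3 = 0.422511 − 0.393185 = 0.029326.
Hence σ₀² = 1/0.029326 ≈ 34.1.

σ₀² = 34.1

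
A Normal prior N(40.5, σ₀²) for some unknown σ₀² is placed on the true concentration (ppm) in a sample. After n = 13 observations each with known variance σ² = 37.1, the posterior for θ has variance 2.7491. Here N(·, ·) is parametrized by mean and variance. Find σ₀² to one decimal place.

σ₀² = 74.9

For the Normal–Normal model with known σ², precisions add: τ_n = τ₀ + n/σ².
So 1/σ₀² = 1/2.7491 − 13/37.1 = 0.363755 − 0.350404 = 0.013351.
Hence σ₀² = 1/0.013351 ≈ 74.9.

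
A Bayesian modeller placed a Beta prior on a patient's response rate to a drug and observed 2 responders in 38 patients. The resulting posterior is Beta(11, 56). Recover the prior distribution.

Beta is conjugate to the binomial likelihood: posterior = Beta(α+s, β+f).
So α = 11 − 2 = 9 and β = 56 − 36 = 20.

Beta(9, 20)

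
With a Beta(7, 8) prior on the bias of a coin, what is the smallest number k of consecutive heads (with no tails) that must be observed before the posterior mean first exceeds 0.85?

k = 39

After k heads and 0 tails the posterior is Beta(7+k, 8), with mean (7+k)/(7+8+k).
Set (7+k)/(15+k) > 0.85 and solve: k > (0.85·15 − 7)/(1 − 0.85) = 38.333.
The smallest integer exceeding 38.333 is 39, and checking k=39: (46)/(54) = 0.8519 > 0.85.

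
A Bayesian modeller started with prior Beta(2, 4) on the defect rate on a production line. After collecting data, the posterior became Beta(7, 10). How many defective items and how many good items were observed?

5 defective items and 6 good items

Under Beta–binomial conjugacy the posterior parameters are (a+s, b+f).
Match parameters: s=7−2=5, f=10−4=6.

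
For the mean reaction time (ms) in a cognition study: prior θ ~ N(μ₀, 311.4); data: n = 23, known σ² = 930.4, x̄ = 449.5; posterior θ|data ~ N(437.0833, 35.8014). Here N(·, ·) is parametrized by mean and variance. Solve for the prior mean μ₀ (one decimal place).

With known observation variance, the Normal–Normal posterior has precision τ_n = τ₀ + n/σ² and mean μ_n = (τ₀μ₀ + (n/σ²)x̄)/τ_n.
Here τ₀ = 1/311.4 = 0.003211 and τ_data = 23/930.4 = 0.024721, so τ_n = 0.027932.
Rearranging for μ₀: μ₀ = (μ_n·τ_n − τ_data·x̄)/τ₀ = (437.0833·0.027932 − 0.024721·449.5) / 0.003211 = 1.096521/0.003211 ≈ 341.5.

μ₀ = 341.5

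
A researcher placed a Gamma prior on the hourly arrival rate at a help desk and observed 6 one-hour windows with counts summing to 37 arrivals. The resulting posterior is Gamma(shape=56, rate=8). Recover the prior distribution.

Gamma(shape=19, rate=2)

Gamma–Poisson conjugacy: posterior shape = α + Σxᵢ, posterior rate = β + n.
So α = 56 − 37 = 19 and β = 8 − 6 = 2.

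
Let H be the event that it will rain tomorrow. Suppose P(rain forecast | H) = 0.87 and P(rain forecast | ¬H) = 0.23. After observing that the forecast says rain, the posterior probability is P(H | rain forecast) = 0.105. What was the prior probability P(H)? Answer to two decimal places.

In odds form, posterior odds = prior odds × likelihood ratio, so prior odds = posterior odds ÷ LR.
Posterior odds = 0.105/(1−0.105) = 0.1173. LR = 0.87/0.23 = 3.7826.
Prior odds = 0.1173/3.7826 = 0.0310, so P(H) = 0.0310/(1+0.0310) ≈ 0.03.

P(H) = 0.03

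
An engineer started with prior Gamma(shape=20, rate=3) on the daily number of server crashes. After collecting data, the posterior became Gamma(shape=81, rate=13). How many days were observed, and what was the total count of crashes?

n = 10 days with total 61 crashes

Gamma–Poisson conjugacy: posterior shape = α + Σxᵢ, posterior rate = β + n.
Matching: Σxᵢ = 81 − 20 = 61 and n = 13 − 3 = 10.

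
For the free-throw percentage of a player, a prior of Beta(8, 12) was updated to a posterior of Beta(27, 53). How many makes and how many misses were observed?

19 makes and 41 misses

Under Beta–binomial conjugacy the posterior parameters are (α+s, β+f).
So s = 27 − 8 = 19 and f = 53 − 12 = 41.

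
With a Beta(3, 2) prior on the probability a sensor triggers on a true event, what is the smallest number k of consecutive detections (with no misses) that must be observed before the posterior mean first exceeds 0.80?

k = 6

After k detections and 0 misses the posterior is Beta(3+k, 2), with mean (3+k)/(3+2+k).
Set (3+k)/(5+k) > 0.80 and solve: k > (0.80·5 − 3)/(1 − 0.80) = 5.000.
The smallest integer exceeding 5.000 is 6, and checking k=6: (9)/(11) = 0.8182 > 0.80.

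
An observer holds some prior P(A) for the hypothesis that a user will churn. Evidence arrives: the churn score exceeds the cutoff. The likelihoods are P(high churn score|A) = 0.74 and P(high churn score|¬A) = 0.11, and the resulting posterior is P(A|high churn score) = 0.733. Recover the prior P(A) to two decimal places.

In odds form, posterior odds = prior odds × likelihood ratio, so prior odds = posterior odds ÷ LR.
Posterior odds = 0.733/(1−0.733) = 2.7453. LR = 0.74/0.11 = 6.7273.
Prior odds = 2.7453/6.7273 = 0.4081, so P(A) = 0.4081/(1+0.4081) ≈ 0.29.

P(A) = 0.29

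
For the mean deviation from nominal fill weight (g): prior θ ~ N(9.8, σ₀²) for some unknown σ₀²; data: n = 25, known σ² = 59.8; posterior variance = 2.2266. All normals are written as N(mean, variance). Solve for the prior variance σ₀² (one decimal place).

σ₀² = 32.2

For the Normal–Normal model with known σ², precisions add: τ_n = τ₀ + n/σ².
So 1/σ₀² = 1/2.2266 − 25/59.8 = 0.449115 − 0.418060 = 0.031055.
Hence σ₀² = 1/0.031055 ≈ 32.2.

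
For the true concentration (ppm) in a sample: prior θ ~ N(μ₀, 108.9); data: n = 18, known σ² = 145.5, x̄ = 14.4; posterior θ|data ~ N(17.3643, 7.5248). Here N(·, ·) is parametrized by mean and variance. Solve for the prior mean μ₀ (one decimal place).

μ₀ = 57.3

With known observation variance, the Normal–Normal posterior has precision τ_n = τ₀ + n/σ² and mean μ_n = (τ₀μ₀ + (n/σ²)x̄)/τ_n.
Here τ₀ = 1/108.9 = 0.009183 and τ_data = 18/145.5 = 0.123711, so τ_n = 0.132894.
Rearranging for μ₀: μ₀ = (μ_n·τ_n − τ_data·x̄)/τ₀ = (17.3643·0.132894 − 0.123711·14.4) / 0.009183 = 0.526173/0.009183 ≈ 57.3.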